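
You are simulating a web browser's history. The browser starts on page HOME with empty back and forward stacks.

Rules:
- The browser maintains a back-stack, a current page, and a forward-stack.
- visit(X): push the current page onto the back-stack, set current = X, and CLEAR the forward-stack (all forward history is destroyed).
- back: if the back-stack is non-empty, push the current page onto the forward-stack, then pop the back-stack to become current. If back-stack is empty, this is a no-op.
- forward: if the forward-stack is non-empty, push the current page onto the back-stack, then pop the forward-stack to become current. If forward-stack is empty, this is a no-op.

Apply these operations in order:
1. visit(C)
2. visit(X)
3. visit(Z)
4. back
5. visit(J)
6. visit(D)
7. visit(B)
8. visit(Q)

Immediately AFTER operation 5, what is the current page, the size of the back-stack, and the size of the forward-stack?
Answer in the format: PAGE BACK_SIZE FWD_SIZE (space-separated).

After 1 (visit(C)): cur=C back=1 fwd=0
After 2 (visit(X)): cur=X back=2 fwd=0
After 3 (visit(Z)): cur=Z back=3 fwd=0
After 4 (back): cur=X back=2 fwd=1
After 5 (visit(J)): cur=J back=3 fwd=0

J 3 0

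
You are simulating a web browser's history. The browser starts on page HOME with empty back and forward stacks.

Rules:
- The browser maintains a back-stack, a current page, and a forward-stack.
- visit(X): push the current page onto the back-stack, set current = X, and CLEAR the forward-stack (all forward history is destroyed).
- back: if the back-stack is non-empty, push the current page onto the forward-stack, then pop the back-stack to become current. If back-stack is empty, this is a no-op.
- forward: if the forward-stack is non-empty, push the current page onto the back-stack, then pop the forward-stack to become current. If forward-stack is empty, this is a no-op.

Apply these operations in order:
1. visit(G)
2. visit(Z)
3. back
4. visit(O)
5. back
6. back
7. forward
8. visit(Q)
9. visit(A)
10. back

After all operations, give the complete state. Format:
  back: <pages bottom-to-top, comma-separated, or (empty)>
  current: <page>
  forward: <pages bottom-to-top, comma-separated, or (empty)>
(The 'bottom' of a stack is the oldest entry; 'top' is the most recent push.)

Answer: back: HOME,G
current: Q
forward: A

Derivation:
After 1 (visit(G)): cur=G back=1 fwd=0
After 2 (visit(Z)): cur=Z back=2 fwd=0
After 3 (back): cur=G back=1 fwd=1
After 4 (visit(O)): cur=O back=2 fwd=0
After 5 (back): cur=G back=1 fwd=1
After 6 (back): cur=HOME back=0 fwd=2
After 7 (forward): cur=G back=1 fwd=1
After 8 (visit(Q)): cur=Q back=2 fwd=0
After 9 (visit(A)): cur=A back=3 fwd=0
After 10 (back): cur=Q back=2 fwd=1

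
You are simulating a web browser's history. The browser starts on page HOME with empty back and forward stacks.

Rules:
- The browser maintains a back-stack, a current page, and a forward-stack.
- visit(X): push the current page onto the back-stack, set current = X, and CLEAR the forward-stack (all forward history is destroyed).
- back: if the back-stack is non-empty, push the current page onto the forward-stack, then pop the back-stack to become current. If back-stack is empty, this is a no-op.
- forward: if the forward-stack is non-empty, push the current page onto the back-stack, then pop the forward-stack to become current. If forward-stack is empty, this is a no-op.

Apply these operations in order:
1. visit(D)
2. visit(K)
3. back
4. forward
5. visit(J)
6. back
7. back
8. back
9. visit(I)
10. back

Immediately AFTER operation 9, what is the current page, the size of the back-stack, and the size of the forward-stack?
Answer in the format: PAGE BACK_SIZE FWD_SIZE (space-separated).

After 1 (visit(D)): cur=D back=1 fwd=0
After 2 (visit(K)): cur=K back=2 fwd=0
After 3 (back): cur=D back=1 fwd=1
After 4 (forward): cur=K back=2 fwd=0
After 5 (visit(J)): cur=J back=3 fwd=0
After 6 (back): cur=K back=2 fwd=1
After 7 (back): cur=D back=1 fwd=2
After 8 (back): cur=HOME back=0 fwd=3
After 9 (visit(I)): cur=I back=1 fwd=0

I 1 0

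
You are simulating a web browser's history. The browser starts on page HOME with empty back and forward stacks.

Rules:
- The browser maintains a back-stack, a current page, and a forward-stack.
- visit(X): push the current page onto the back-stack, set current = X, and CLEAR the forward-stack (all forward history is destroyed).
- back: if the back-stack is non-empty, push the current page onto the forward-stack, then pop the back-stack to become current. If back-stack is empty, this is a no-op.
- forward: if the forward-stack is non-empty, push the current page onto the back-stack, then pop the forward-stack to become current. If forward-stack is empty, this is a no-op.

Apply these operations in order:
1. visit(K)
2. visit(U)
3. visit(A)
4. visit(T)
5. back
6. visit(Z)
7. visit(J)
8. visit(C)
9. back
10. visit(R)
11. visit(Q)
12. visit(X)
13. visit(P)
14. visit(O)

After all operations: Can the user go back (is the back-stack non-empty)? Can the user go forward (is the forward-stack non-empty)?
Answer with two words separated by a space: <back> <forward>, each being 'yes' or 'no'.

Answer: yes no

Derivation:
After 1 (visit(K)): cur=K back=1 fwd=0
After 2 (visit(U)): cur=U back=2 fwd=0
After 3 (visit(A)): cur=A back=3 fwd=0
After 4 (visit(T)): cur=T back=4 fwd=0
After 5 (back): cur=A back=3 fwd=1
After 6 (visit(Z)): cur=Z back=4 fwd=0
After 7 (visit(J)): cur=J back=5 fwd=0
After 8 (visit(C)): cur=C back=6 fwd=0
After 9 (back): cur=J back=5 fwd=1
After 10 (visit(R)): cur=R back=6 fwd=0
After 11 (visit(Q)): cur=Q back=7 fwd=0
After 12 (visit(X)): cur=X back=8 fwd=0
After 13 (visit(P)): cur=P back=9 fwd=0
After 14 (visit(O)): cur=O back=10 fwd=0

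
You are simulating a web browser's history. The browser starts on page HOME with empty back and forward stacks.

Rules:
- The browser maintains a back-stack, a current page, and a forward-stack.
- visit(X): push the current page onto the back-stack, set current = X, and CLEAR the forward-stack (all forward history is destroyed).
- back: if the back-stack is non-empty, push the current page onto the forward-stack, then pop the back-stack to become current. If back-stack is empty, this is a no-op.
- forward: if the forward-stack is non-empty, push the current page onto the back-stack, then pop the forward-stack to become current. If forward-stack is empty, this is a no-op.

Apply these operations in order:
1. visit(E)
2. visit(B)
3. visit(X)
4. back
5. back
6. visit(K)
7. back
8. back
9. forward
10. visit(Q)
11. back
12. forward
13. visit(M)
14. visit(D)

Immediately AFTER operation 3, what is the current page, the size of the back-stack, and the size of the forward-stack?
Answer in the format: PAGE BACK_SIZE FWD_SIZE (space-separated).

After 1 (visit(E)): cur=E back=1 fwd=0
After 2 (visit(B)): cur=B back=2 fwd=0
After 3 (visit(X)): cur=X back=3 fwd=0

X 3 0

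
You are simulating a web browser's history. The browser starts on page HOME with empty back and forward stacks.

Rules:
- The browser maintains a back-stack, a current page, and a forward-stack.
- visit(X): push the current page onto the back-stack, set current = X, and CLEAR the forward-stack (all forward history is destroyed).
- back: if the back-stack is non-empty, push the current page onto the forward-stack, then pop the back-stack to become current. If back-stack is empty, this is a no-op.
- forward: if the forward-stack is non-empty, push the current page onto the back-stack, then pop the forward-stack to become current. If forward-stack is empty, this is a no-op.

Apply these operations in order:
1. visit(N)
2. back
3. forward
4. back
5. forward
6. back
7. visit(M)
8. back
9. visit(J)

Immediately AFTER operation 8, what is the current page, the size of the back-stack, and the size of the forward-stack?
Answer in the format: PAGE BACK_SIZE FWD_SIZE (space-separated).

After 1 (visit(N)): cur=N back=1 fwd=0
After 2 (back): cur=HOME back=0 fwd=1
After 3 (forward): cur=N back=1 fwd=0
After 4 (back): cur=HOME back=0 fwd=1
After 5 (forward): cur=N back=1 fwd=0
After 6 (back): cur=HOME back=0 fwd=1
After 7 (visit(M)): cur=M back=1 fwd=0
After 8 (back): cur=HOME back=0 fwd=1

HOME 0 1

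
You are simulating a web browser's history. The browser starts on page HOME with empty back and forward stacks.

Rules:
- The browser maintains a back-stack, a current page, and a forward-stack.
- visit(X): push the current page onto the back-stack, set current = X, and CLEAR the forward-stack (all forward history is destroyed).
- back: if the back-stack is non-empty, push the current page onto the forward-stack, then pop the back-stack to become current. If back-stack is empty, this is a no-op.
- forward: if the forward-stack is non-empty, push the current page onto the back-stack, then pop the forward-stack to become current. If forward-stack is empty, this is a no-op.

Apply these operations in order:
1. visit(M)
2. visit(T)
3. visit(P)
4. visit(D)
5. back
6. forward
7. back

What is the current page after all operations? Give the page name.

After 1 (visit(M)): cur=M back=1 fwd=0
After 2 (visit(T)): cur=T back=2 fwd=0
After 3 (visit(P)): cur=P back=3 fwd=0
After 4 (visit(D)): cur=D back=4 fwd=0
After 5 (back): cur=P back=3 fwd=1
After 6 (forward): cur=D back=4 fwd=0
After 7 (back): cur=P back=3 fwd=1

Answer: P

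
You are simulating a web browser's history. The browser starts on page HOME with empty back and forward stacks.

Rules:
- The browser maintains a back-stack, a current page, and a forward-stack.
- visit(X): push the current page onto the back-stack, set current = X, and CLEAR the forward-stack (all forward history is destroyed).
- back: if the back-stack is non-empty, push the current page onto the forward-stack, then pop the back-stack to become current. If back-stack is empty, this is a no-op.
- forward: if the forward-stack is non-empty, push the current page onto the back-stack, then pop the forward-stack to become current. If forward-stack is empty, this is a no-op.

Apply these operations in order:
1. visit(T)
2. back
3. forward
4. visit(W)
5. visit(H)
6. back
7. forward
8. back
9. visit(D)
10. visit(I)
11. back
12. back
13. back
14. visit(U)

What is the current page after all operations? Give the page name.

After 1 (visit(T)): cur=T back=1 fwd=0
After 2 (back): cur=HOME back=0 fwd=1
After 3 (forward): cur=T back=1 fwd=0
After 4 (visit(W)): cur=W back=2 fwd=0
After 5 (visit(H)): cur=H back=3 fwd=0
After 6 (back): cur=W back=2 fwd=1
After 7 (forward): cur=H back=3 fwd=0
After 8 (back): cur=W back=2 fwd=1
After 9 (visit(D)): cur=D back=3 fwd=0
After 10 (visit(I)): cur=I back=4 fwd=0
After 11 (back): cur=D back=3 fwd=1
After 12 (back): cur=W back=2 fwd=2
After 13 (back): cur=T back=1 fwd=3
After 14 (visit(U)): cur=U back=2 fwd=0

Answer: U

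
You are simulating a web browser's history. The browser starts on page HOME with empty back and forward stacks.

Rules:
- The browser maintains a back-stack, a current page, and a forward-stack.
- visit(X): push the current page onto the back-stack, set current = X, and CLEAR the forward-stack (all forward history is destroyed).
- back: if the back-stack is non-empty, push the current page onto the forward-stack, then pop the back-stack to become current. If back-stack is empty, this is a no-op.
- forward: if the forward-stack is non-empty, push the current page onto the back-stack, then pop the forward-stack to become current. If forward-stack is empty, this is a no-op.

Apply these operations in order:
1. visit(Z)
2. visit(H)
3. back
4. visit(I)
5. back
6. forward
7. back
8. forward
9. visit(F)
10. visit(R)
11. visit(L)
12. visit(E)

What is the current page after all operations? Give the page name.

Answer: E

Derivation:
After 1 (visit(Z)): cur=Z back=1 fwd=0
After 2 (visit(H)): cur=H back=2 fwd=0
After 3 (back): cur=Z back=1 fwd=1
After 4 (visit(I)): cur=I back=2 fwd=0
After 5 (back): cur=Z back=1 fwd=1
After 6 (forward): cur=I back=2 fwd=0
After 7 (back): cur=Z back=1 fwd=1
After 8 (forward): cur=I back=2 fwd=0
After 9 (visit(F)): cur=F back=3 fwd=0
After 10 (visit(R)): cur=R back=4 fwd=0
After 11 (visit(L)): cur=L back=5 fwd=0
After 12 (visit(E)): cur=E back=6 fwd=0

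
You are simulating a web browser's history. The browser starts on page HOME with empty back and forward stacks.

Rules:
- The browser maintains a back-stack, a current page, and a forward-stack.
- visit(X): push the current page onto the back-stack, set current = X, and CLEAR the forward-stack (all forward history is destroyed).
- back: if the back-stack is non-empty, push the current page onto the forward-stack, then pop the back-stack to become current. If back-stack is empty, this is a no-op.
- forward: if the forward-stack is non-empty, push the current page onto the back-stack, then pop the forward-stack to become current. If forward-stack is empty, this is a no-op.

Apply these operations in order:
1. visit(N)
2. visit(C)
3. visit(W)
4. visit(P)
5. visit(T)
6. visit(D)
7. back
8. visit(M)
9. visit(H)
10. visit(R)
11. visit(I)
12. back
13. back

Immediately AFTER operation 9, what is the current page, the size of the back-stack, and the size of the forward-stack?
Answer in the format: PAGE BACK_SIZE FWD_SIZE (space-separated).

After 1 (visit(N)): cur=N back=1 fwd=0
After 2 (visit(C)): cur=C back=2 fwd=0
After 3 (visit(W)): cur=W back=3 fwd=0
After 4 (visit(P)): cur=P back=4 fwd=0
After 5 (visit(T)): cur=T back=5 fwd=0
After 6 (visit(D)): cur=D back=6 fwd=0
After 7 (back): cur=T back=5 fwd=1
After 8 (visit(M)): cur=M back=6 fwd=0
After 9 (visit(H)): cur=H back=7 fwd=0

H 7 0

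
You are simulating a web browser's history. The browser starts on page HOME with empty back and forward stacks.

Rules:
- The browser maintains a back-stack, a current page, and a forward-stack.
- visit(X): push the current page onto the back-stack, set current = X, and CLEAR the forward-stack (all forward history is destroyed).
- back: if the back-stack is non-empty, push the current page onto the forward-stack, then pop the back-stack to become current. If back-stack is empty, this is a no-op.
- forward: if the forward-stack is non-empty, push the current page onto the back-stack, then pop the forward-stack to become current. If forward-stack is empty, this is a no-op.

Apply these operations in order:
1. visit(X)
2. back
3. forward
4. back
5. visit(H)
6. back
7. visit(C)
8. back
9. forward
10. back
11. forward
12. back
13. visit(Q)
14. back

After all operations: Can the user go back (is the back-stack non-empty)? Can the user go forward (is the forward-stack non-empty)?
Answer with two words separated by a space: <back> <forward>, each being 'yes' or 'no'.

After 1 (visit(X)): cur=X back=1 fwd=0
After 2 (back): cur=HOME back=0 fwd=1
After 3 (forward): cur=X back=1 fwd=0
After 4 (back): cur=HOME back=0 fwd=1
After 5 (visit(H)): cur=H back=1 fwd=0
After 6 (back): cur=HOME back=0 fwd=1
After 7 (visit(C)): cur=C back=1 fwd=0
After 8 (back): cur=HOME back=0 fwd=1
After 9 (forward): cur=C back=1 fwd=0
After 10 (back): cur=HOME back=0 fwd=1
After 11 (forward): cur=C back=1 fwd=0
After 12 (back): cur=HOME back=0 fwd=1
After 13 (visit(Q)): cur=Q back=1 fwd=0
After 14 (back): cur=HOME back=0 fwd=1

Answer: no yes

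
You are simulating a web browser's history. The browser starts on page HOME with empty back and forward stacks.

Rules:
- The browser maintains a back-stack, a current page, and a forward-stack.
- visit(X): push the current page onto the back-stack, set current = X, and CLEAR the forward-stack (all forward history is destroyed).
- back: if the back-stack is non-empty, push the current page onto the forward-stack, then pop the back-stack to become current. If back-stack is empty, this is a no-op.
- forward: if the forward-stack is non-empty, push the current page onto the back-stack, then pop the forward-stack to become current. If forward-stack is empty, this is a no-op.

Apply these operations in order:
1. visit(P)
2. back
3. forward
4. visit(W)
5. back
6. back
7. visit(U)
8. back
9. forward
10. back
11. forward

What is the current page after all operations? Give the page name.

After 1 (visit(P)): cur=P back=1 fwd=0
After 2 (back): cur=HOME back=0 fwd=1
After 3 (forward): cur=P back=1 fwd=0
After 4 (visit(W)): cur=W back=2 fwd=0
After 5 (back): cur=P back=1 fwd=1
After 6 (back): cur=HOME back=0 fwd=2
After 7 (visit(U)): cur=U back=1 fwd=0
After 8 (back): cur=HOME back=0 fwd=1
After 9 (forward): cur=U back=1 fwd=0
After 10 (back): cur=HOME back=0 fwd=1
After 11 (forward): cur=U back=1 fwd=0

Answer: U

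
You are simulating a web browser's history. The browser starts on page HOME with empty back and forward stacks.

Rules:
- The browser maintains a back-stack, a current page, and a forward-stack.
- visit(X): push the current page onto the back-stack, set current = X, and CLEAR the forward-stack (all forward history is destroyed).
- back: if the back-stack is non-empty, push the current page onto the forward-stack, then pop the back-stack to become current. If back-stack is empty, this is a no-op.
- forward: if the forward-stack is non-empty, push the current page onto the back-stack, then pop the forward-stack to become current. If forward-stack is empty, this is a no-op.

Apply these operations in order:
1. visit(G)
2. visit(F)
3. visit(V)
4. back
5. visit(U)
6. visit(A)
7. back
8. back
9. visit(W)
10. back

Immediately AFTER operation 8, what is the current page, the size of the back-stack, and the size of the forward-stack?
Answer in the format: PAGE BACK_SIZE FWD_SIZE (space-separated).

After 1 (visit(G)): cur=G back=1 fwd=0
After 2 (visit(F)): cur=F back=2 fwd=0
After 3 (visit(V)): cur=V back=3 fwd=0
After 4 (back): cur=F back=2 fwd=1
After 5 (visit(U)): cur=U back=3 fwd=0
After 6 (visit(A)): cur=A back=4 fwd=0
After 7 (back): cur=U back=3 fwd=1
After 8 (back): cur=F back=2 fwd=2

F 2 2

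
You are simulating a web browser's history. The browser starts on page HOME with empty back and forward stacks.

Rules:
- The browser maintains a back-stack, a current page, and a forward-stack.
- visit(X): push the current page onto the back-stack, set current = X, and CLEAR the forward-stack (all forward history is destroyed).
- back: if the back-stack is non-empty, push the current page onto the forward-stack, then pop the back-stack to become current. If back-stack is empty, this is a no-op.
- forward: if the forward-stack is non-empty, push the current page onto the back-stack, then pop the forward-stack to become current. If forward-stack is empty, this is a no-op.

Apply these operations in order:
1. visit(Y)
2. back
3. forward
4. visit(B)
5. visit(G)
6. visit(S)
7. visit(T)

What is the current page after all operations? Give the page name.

Answer: T

Derivation:
After 1 (visit(Y)): cur=Y back=1 fwd=0
After 2 (back): cur=HOME back=0 fwd=1
After 3 (forward): cur=Y back=1 fwd=0
After 4 (visit(B)): cur=B back=2 fwd=0
After 5 (visit(G)): cur=G back=3 fwd=0
After 6 (visit(S)): cur=S back=4 fwd=0
After 7 (visit(T)): cur=T back=5 fwd=0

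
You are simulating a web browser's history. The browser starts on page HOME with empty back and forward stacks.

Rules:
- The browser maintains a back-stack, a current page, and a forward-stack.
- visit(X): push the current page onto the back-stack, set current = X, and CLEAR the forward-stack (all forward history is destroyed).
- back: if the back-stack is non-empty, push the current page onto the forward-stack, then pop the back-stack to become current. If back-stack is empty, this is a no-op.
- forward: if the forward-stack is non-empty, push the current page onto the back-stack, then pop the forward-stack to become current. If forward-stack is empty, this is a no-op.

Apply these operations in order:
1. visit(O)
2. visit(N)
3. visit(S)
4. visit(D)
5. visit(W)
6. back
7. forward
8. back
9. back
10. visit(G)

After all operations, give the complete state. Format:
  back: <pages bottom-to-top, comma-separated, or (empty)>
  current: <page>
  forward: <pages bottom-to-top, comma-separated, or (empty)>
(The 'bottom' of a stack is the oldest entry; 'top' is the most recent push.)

After 1 (visit(O)): cur=O back=1 fwd=0
After 2 (visit(N)): cur=N back=2 fwd=0
After 3 (visit(S)): cur=S back=3 fwd=0
After 4 (visit(D)): cur=D back=4 fwd=0
After 5 (visit(W)): cur=W back=5 fwd=0
After 6 (back): cur=D back=4 fwd=1
After 7 (forward): cur=W back=5 fwd=0
After 8 (back): cur=D back=4 fwd=1
After 9 (back): cur=S back=3 fwd=2
After 10 (visit(G)): cur=G back=4 fwd=0

Answer: back: HOME,O,N,S
current: G
forward: (empty)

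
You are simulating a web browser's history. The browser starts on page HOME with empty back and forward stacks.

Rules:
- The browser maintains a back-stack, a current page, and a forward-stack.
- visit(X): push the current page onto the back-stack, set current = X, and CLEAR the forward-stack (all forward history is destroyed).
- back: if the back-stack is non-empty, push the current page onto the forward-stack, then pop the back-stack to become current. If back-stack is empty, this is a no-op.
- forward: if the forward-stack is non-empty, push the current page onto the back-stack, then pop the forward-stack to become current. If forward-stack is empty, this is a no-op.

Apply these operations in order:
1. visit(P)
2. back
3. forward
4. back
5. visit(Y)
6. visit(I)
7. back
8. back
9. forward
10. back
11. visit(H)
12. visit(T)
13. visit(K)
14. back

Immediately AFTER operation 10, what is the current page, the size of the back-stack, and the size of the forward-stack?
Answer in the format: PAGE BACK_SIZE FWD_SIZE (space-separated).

After 1 (visit(P)): cur=P back=1 fwd=0
After 2 (back): cur=HOME back=0 fwd=1
After 3 (forward): cur=P back=1 fwd=0
After 4 (back): cur=HOME back=0 fwd=1
After 5 (visit(Y)): cur=Y back=1 fwd=0
After 6 (visit(I)): cur=I back=2 fwd=0
After 7 (back): cur=Y back=1 fwd=1
After 8 (back): cur=HOME back=0 fwd=2
After 9 (forward): cur=Y back=1 fwd=1
After 10 (back): cur=HOME back=0 fwd=2

HOME 0 2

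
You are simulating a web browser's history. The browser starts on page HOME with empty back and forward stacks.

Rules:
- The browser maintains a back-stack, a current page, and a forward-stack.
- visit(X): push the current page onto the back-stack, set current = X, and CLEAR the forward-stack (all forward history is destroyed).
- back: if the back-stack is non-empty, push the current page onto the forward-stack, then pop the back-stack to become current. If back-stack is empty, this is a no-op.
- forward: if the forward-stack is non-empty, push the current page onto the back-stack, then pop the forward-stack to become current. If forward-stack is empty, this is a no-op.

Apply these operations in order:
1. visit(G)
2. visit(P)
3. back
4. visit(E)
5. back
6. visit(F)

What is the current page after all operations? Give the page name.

Answer: F

Derivation:
After 1 (visit(G)): cur=G back=1 fwd=0
After 2 (visit(P)): cur=P back=2 fwd=0
After 3 (back): cur=G back=1 fwd=1
After 4 (visit(E)): cur=E back=2 fwd=0
After 5 (back): cur=G back=1 fwd=1
After 6 (visit(F)): cur=F back=2 fwd=0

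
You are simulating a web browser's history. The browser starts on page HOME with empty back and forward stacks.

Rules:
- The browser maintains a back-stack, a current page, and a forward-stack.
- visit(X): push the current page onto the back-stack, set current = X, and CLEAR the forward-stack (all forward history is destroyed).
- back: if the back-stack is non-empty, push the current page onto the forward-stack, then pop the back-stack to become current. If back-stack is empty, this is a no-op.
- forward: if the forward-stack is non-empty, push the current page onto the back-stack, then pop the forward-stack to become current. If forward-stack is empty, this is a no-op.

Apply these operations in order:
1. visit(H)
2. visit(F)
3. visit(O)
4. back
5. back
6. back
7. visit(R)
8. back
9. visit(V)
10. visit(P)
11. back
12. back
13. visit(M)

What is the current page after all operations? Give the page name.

Answer: M

Derivation:
After 1 (visit(H)): cur=H back=1 fwd=0
After 2 (visit(F)): cur=F back=2 fwd=0
After 3 (visit(O)): cur=O back=3 fwd=0
After 4 (back): cur=F back=2 fwd=1
After 5 (back): cur=H back=1 fwd=2
After 6 (back): cur=HOME back=0 fwd=3
After 7 (visit(R)): cur=R back=1 fwd=0
After 8 (back): cur=HOME back=0 fwd=1
After 9 (visit(V)): cur=V back=1 fwd=0
After 10 (visit(P)): cur=P back=2 fwd=0
After 11 (back): cur=V back=1 fwd=1
After 12 (back): cur=HOME back=0 fwd=2
After 13 (visit(M)): cur=M back=1 fwd=0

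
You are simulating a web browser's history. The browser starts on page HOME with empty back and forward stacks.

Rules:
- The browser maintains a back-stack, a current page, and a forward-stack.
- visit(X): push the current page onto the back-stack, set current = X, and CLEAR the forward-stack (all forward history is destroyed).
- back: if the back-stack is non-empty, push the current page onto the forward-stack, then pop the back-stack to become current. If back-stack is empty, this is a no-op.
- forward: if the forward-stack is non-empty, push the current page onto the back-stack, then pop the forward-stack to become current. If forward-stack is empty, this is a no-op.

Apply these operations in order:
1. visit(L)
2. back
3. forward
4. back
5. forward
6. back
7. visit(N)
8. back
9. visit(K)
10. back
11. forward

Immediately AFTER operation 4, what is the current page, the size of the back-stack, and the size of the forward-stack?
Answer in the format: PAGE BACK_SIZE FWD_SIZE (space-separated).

After 1 (visit(L)): cur=L back=1 fwd=0
After 2 (back): cur=HOME back=0 fwd=1
After 3 (forward): cur=L back=1 fwd=0
After 4 (back): cur=HOME back=0 fwd=1

HOME 0 1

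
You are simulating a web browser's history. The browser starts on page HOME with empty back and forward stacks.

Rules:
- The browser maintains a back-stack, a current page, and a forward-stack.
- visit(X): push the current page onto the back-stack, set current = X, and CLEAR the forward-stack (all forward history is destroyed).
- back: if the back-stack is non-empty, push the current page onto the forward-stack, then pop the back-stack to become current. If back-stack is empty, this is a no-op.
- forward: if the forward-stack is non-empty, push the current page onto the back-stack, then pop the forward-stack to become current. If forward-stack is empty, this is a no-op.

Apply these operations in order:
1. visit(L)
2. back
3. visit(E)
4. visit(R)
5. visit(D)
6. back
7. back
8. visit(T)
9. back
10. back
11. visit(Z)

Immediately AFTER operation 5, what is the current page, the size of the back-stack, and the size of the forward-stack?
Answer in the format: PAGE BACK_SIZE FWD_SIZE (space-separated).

After 1 (visit(L)): cur=L back=1 fwd=0
After 2 (back): cur=HOME back=0 fwd=1
After 3 (visit(E)): cur=E back=1 fwd=0
After 4 (visit(R)): cur=R back=2 fwd=0
After 5 (visit(D)): cur=D back=3 fwd=0

D 3 0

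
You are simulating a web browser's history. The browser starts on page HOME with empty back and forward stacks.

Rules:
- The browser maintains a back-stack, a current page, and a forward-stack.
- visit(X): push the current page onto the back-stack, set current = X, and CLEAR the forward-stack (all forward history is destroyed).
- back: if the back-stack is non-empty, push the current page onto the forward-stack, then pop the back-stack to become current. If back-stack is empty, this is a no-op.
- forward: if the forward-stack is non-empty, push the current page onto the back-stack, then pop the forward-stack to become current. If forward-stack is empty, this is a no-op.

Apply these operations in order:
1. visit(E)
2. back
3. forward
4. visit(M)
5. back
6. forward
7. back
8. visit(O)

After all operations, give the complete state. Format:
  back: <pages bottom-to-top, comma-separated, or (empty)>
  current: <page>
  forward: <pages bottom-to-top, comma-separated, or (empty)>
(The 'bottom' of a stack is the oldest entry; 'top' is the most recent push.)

After 1 (visit(E)): cur=E back=1 fwd=0
After 2 (back): cur=HOME back=0 fwd=1
After 3 (forward): cur=E back=1 fwd=0
After 4 (visit(M)): cur=M back=2 fwd=0
After 5 (back): cur=E back=1 fwd=1
After 6 (forward): cur=M back=2 fwd=0
After 7 (back): cur=E back=1 fwd=1
After 8 (visit(O)): cur=O back=2 fwd=0

Answer: back: HOME,E
current: O
forward: (empty)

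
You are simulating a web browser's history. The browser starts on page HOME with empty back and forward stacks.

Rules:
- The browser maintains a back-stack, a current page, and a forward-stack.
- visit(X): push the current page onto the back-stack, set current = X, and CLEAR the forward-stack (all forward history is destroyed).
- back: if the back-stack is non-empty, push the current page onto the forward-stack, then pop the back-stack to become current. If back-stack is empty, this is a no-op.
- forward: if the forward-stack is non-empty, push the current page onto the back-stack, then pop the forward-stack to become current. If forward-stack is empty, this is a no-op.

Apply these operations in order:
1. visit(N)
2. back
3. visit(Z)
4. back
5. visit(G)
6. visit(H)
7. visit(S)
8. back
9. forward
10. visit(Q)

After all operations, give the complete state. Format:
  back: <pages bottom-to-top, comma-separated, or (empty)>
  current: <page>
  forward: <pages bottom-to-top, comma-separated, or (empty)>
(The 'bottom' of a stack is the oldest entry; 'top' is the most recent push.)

After 1 (visit(N)): cur=N back=1 fwd=0
After 2 (back): cur=HOME back=0 fwd=1
After 3 (visit(Z)): cur=Z back=1 fwd=0
After 4 (back): cur=HOME back=0 fwd=1
After 5 (visit(G)): cur=G back=1 fwd=0
After 6 (visit(H)): cur=H back=2 fwd=0
After 7 (visit(S)): cur=S back=3 fwd=0
After 8 (back): cur=H back=2 fwd=1
After 9 (forward): cur=S back=3 fwd=0
After 10 (visit(Q)): cur=Q back=4 fwd=0

Answer: back: HOME,G,H,S
current: Q
forward: (empty)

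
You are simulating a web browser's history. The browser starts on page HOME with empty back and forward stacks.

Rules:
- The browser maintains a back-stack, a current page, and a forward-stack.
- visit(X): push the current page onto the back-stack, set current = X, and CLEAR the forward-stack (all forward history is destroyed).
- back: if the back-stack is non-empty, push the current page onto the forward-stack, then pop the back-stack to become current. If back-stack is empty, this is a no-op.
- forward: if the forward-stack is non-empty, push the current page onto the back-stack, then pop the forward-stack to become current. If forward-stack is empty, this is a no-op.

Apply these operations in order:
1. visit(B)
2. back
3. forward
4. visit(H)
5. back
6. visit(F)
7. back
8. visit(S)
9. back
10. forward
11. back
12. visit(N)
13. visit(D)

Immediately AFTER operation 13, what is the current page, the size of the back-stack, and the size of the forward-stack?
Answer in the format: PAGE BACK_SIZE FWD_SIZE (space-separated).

After 1 (visit(B)): cur=B back=1 fwd=0
After 2 (back): cur=HOME back=0 fwd=1
After 3 (forward): cur=B back=1 fwd=0
After 4 (visit(H)): cur=H back=2 fwd=0
After 5 (back): cur=B back=1 fwd=1
After 6 (visit(F)): cur=F back=2 fwd=0
After 7 (back): cur=B back=1 fwd=1
After 8 (visit(S)): cur=S back=2 fwd=0
After 9 (back): cur=B back=1 fwd=1
After 10 (forward): cur=S back=2 fwd=0
After 11 (back): cur=B back=1 fwd=1
After 12 (visit(N)): cur=N back=2 fwd=0
After 13 (visit(D)): cur=D back=3 fwd=0

D 3 0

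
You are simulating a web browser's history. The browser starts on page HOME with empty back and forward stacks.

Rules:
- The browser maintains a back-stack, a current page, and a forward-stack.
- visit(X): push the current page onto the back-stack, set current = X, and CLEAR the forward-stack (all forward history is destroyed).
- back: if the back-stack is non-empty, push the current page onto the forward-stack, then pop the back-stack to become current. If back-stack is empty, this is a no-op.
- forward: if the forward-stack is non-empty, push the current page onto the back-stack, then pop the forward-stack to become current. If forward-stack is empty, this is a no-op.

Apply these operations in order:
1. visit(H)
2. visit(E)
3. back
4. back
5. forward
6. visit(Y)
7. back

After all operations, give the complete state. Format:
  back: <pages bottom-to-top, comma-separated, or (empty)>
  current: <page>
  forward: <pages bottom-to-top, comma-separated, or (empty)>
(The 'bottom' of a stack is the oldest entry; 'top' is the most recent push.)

After 1 (visit(H)): cur=H back=1 fwd=0
After 2 (visit(E)): cur=E back=2 fwd=0
After 3 (back): cur=H back=1 fwd=1
After 4 (back): cur=HOME back=0 fwd=2
After 5 (forward): cur=H back=1 fwd=1
After 6 (visit(Y)): cur=Y back=2 fwd=0
After 7 (back): cur=H back=1 fwd=1

Answer: back: HOME
current: H
forward: Y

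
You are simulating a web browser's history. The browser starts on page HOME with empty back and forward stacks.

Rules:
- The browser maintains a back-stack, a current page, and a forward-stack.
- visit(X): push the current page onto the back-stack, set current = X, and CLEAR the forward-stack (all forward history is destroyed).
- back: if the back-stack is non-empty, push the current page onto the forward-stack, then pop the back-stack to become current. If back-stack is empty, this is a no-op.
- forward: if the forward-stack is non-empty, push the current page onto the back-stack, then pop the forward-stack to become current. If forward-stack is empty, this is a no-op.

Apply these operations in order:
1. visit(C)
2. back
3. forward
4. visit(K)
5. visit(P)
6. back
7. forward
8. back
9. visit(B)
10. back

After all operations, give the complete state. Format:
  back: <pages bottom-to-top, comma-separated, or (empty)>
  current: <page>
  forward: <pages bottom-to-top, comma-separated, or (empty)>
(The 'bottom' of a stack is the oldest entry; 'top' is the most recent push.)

After 1 (visit(C)): cur=C back=1 fwd=0
After 2 (back): cur=HOME back=0 fwd=1
After 3 (forward): cur=C back=1 fwd=0
After 4 (visit(K)): cur=K back=2 fwd=0
After 5 (visit(P)): cur=P back=3 fwd=0
After 6 (back): cur=K back=2 fwd=1
After 7 (forward): cur=P back=3 fwd=0
After 8 (back): cur=K back=2 fwd=1
After 9 (visit(B)): cur=B back=3 fwd=0
After 10 (back): cur=K back=2 fwd=1

Answer: back: HOME,C
current: K
forward: B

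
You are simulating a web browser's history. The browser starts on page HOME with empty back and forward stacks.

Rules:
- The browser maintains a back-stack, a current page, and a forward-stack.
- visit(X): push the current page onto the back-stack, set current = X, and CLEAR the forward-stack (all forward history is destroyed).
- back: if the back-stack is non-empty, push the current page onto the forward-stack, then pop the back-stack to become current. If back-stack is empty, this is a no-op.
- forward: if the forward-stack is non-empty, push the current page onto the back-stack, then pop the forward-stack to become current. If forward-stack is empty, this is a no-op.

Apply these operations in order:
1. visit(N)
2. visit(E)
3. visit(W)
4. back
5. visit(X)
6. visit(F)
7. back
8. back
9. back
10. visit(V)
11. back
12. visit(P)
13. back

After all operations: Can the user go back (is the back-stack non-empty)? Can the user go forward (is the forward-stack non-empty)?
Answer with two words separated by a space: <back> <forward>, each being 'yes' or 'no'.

Answer: yes yes

Derivation:
After 1 (visit(N)): cur=N back=1 fwd=0
After 2 (visit(E)): cur=E back=2 fwd=0
After 3 (visit(W)): cur=W back=3 fwd=0
After 4 (back): cur=E back=2 fwd=1
After 5 (visit(X)): cur=X back=3 fwd=0
After 6 (visit(F)): cur=F back=4 fwd=0
After 7 (back): cur=X back=3 fwd=1
After 8 (back): cur=E back=2 fwd=2
After 9 (back): cur=N back=1 fwd=3
After 10 (visit(V)): cur=V back=2 fwd=0
After 11 (back): cur=N back=1 fwd=1
After 12 (visit(P)): cur=P back=2 fwd=0
After 13 (back): cur=N back=1 fwd=1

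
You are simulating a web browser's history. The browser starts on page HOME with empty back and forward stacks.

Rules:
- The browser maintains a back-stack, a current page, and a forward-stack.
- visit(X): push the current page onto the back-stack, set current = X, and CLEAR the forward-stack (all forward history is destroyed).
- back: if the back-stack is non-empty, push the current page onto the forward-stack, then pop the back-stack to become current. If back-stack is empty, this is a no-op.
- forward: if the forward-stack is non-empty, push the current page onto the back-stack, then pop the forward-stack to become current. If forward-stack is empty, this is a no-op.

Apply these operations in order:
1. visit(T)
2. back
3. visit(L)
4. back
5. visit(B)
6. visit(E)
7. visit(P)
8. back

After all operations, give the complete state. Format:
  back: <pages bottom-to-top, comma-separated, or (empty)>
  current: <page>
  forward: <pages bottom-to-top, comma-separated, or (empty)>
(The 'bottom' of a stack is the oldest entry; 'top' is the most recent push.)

After 1 (visit(T)): cur=T back=1 fwd=0
After 2 (back): cur=HOME back=0 fwd=1
After 3 (visit(L)): cur=L back=1 fwd=0
After 4 (back): cur=HOME back=0 fwd=1
After 5 (visit(B)): cur=B back=1 fwd=0
After 6 (visit(E)): cur=E back=2 fwd=0
After 7 (visit(P)): cur=P back=3 fwd=0
After 8 (back): cur=E back=2 fwd=1

Answer: back: HOME,B
current: E
forward: P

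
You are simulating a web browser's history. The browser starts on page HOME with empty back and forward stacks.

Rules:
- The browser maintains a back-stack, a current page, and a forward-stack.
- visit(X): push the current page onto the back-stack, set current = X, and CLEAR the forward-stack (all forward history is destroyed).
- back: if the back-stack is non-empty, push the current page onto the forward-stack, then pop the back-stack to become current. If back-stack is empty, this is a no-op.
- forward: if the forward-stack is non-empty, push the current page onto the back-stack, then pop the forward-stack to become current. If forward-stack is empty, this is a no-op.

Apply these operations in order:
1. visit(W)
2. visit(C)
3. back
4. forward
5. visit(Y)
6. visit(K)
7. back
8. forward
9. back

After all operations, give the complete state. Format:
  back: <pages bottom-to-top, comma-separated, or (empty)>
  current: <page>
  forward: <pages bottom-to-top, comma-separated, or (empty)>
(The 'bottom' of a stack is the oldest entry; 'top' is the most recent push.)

Answer: back: HOME,W,C
current: Y
forward: K

Derivation:
After 1 (visit(W)): cur=W back=1 fwd=0
After 2 (visit(C)): cur=C back=2 fwd=0
After 3 (back): cur=W back=1 fwd=1
After 4 (forward): cur=C back=2 fwd=0
After 5 (visit(Y)): cur=Y back=3 fwd=0
After 6 (visit(K)): cur=K back=4 fwd=0
After 7 (back): cur=Y back=3 fwd=1
After 8 (forward): cur=K back=4 fwd=0
After 9 (back): cur=Y back=3 fwd=1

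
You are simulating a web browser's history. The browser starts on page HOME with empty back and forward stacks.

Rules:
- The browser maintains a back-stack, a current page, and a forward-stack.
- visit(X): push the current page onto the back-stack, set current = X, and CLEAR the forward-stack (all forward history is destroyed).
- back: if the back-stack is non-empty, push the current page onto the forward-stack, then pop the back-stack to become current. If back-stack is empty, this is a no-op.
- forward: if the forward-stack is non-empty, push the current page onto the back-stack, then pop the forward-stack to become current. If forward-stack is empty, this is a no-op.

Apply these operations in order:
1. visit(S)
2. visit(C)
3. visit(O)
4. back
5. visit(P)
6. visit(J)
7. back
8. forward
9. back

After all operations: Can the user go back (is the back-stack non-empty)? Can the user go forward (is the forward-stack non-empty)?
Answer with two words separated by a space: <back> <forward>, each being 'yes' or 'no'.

Answer: yes yes

Derivation:
After 1 (visit(S)): cur=S back=1 fwd=0
After 2 (visit(C)): cur=C back=2 fwd=0
After 3 (visit(O)): cur=O back=3 fwd=0
After 4 (back): cur=C back=2 fwd=1
After 5 (visit(P)): cur=P back=3 fwd=0
After 6 (visit(J)): cur=J back=4 fwd=0
After 7 (back): cur=P back=3 fwd=1
After 8 (forward): cur=J back=4 fwd=0
After 9 (back): cur=P back=3 fwd=1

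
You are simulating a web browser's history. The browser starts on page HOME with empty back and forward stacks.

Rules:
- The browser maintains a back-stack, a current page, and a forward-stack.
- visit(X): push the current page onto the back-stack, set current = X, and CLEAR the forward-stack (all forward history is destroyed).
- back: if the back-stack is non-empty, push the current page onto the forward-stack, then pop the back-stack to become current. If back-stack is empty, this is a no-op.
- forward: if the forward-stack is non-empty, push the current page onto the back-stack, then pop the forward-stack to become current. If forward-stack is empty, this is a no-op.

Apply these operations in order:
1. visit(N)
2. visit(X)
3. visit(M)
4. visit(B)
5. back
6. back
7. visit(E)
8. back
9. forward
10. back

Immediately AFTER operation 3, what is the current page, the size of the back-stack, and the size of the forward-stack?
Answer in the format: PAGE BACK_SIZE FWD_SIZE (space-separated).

After 1 (visit(N)): cur=N back=1 fwd=0
After 2 (visit(X)): cur=X back=2 fwd=0
After 3 (visit(M)): cur=M back=3 fwd=0

M 3 0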